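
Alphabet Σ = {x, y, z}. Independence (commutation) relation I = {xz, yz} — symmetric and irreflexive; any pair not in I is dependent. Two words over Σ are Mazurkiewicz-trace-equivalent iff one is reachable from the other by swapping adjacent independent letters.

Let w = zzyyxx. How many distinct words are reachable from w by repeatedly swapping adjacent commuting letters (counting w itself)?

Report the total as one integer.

15

0(z) covers ∅
1(z) covers 0:z
2(y) covers ∅
3(y) covers 2:y
4(x) covers 3:y
5(x) covers 4:x
floor of heap: 0:z, 2:y
completions by unplaced set U, small U first (add the entries for U minus each lowest piece of U):
  |U|=1: {1}:1  {5}:1
  |U|=2: {0,1}:1  {1,5}:2  {4,5}:1
  |U|=3: {0,1,5}:3  {1,4,5}:3  {3,4,5}:1
  |U|=4: {0,1,4,5}:6  {1,3,4,5}:4  {2,3,4,5}:1
  start at 0(z): 5
  start at 2(y): 10
sum over floor = 15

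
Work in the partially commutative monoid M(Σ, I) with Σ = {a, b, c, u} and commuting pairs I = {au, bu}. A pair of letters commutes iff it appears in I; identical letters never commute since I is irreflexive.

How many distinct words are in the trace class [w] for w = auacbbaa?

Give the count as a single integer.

3

drop 0:a onto floor
drop 1:u onto floor
drop 2:a onto {0:a}
drop 3:c onto {1:u, 2:a}
drop 4:b onto {3:c}
drop 5:b onto {4:b}
drop 6:a onto {5:b}
drop 7:a onto {6:a}
ground layer = {0:a, 1:u}
drop-orders for the pieces not yet dropped (sum over which currently-grounded one goes next):
  1 to go: {7} 1
  2 to go: {6,7} 1
  3 to go: {5,6,7} 1
  4 to go: {4,5,6,7} 1
  5 to go: {3,4,5,6,7} 1
  6 to go: {1,3,4,5,6,7} 1  {2,3,4,5,6,7} 1
  if 0:a drops first: 2 orders
  if 1:u drops first: 1 orders
heap linearizations: 3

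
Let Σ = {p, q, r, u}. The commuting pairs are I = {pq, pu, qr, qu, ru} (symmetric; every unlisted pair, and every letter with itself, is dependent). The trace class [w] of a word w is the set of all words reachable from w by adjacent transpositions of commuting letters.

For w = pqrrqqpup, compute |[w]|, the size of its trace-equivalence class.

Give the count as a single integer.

drop 0:p onto floor
drop 1:q onto floor
drop 2:r onto {0:p}
drop 3:r onto {2:r}
drop 4:q onto {1:q}
drop 5:q onto {4:q}
drop 6:p onto {3:r}
drop 7:u onto floor
drop 8:p onto {6:p}
ground layer = {0:p, 1:q, 7:u}
drop-orders for the pieces not yet dropped (sum over which currently-grounded one goes next):
  1 to go: {5} 1  {7} 1  {8} 1
  2 to go: {4,5} 1  {5,7} 2  {5,8} 2  {6,8} 1  {7,8} 2
  3 to go: {1,4,5} 1  {3,6,8} 1  {4,5,7} 3  {4,5,8} 3  {5,6,8} 3  {5,7,8} 6  {6,7,8} 3
  4 to go: {1,4,5,7} 4  {1,4,5,8} 4  {2,3,6,8} 1  {3,5,6,8} 4  {3,6,7,8} 4  {4,5,6,8} 6  {4,5,7,8} 12  {5,6,7,8} 12
  5 to go: {0,2,3,6,8} 1  {1,4,5,6,8} 10  {1,4,5,7,8} 20  {2,3,5,6,8} 5  {2,3,6,7,8} 5  {3,4,5,6,8} 10  {3,5,6,7,8} 20  {4,5,6,7,8} 30
  6 to go: {0,2,3,5,6,8} 6  {0,2,3,6,7,8} 6  {1,3,4,5,6,8} 20  {1,4,5,6,7,8} 60  {2,3,4,5,6,8} 15  {2,3,5,6,7,8} 30  {3,4,5,6,7,8} 60
  7 to go: {0,2,3,4,5,6,8} 21  {0,2,3,5,6,7,8} 42  {1,2,3,4,5,6,8} 35  {1,3,4,5,6,7,8} 140  {2,3,4,5,6,7,8} 105
  if 0:p drops first: 280 orders
  if 1:q drops first: 168 orders
  if 7:u drops first: 56 orders
heap linearizations: 504

504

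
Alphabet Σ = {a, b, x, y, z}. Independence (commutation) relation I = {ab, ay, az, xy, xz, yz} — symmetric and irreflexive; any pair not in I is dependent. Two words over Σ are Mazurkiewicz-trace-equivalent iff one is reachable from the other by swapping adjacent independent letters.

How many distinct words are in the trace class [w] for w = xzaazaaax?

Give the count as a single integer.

36

drop 0:x onto floor
drop 1:z onto floor
drop 2:a onto {0:x}
drop 3:a onto {2:a}
drop 4:z onto {1:z}
drop 5:a onto {3:a}
drop 6:a onto {5:a}
drop 7:a onto {6:a}
drop 8:x onto {7:a}
ground layer = {0:x, 1:z}
drop-orders for the pieces not yet dropped (sum over which currently-grounded one goes next):
  1 to go: {4} 1  {8} 1
  2 to go: {1,4} 1  {4,8} 2  {7,8} 1
  3 to go: {1,4,8} 3  {4,7,8} 3  {6,7,8} 1
  4 to go: {1,4,7,8} 6  {4,6,7,8} 4  {5,6,7,8} 1
  5 to go: {1,4,6,7,8} 10  {3,5,6,7,8} 1  {4,5,6,7,8} 5
  6 to go: {1,4,5,6,7,8} 15  {2,3,5,6,7,8} 1  {3,4,5,6,7,8} 6
  7 to go: {0,2,3,5,6,7,8} 1  {1,3,4,5,6,7,8} 21  {2,3,4,5,6,7,8} 7
  if 0:x drops first: 28 orders
  if 1:z drops first: 8 orders
heap linearizations: 36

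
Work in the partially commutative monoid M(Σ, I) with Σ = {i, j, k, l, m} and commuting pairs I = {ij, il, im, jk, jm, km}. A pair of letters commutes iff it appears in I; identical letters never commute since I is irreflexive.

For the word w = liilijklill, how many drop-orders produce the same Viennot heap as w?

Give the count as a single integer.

130

0(l) covers ∅
1(i) covers ∅
2(i) covers 1:i
3(l) covers 0:l
4(i) covers 2:i
5(j) covers 3:l
6(k) covers 3:l, 4:i
7(l) covers 5:j, 6:k
8(i) covers 6:k
9(l) covers 7:l
10(l) covers 9:l
floor of heap: 0:l, 1:i
completions by unplaced set U, small U first (add the entries for U minus each lowest piece of U):
  |U|=1: {8}:1  {10}:1
  |U|=2: {8,10}:2  {9,10}:1
  |U|=3: {7,9,10}:1  {8,9,10}:3
  |U|=4: {5,7,9,10}:1  {7,8,9,10}:4
  |U|=5: {5,7,8,9,10}:5  {6,7,8,9,10}:4
  |U|=6: {4,6,7,8,9,10}:4  {5,6,7,8,9,10}:9
  |U|=7: {2,4,6,7,8,9,10}:4  {3,5,6,7,8,9,10}:9  {4,5,6,7,8,9,10}:13
  |U|=8: {0,3,5,6,7,8,9,10}:9  {1,2,4,6,7,8,9,10}:4  {2,4,5,6,7,8,9,10}:17  {3,4,5,6,7,8,9,10}:22
  |U|=9: {0,3,4,5,6,7,8,9,10}:31  {1,2,4,5,6,7,8,9,10}:21  {2,3,4,5,6,7,8,9,10}:39
  start at 0(l): 60
  start at 1(i): 70
sum over floor = 130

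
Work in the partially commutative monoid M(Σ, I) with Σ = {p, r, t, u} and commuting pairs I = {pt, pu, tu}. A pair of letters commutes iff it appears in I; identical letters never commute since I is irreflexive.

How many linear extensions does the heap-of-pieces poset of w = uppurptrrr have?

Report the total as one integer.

0(u) covers ∅
1(p) covers ∅
2(p) covers 1:p
3(u) covers 0:u
4(r) covers 2:p, 3:u
5(p) covers 4:r
6(t) covers 4:r
7(r) covers 5:p, 6:t
8(r) covers 7:r
9(r) covers 8:r
floor of heap: 0:u, 1:p
completions by unplaced set U, small U first (add the entries for U minus each lowest piece of U):
  |U|=1: {9}:1
  |U|=2: {8,9}:1
  |U|=3: {7,8,9}:1
  |U|=4: {5,7,8,9}:1  {6,7,8,9}:1
  |U|=5: {5,6,7,8,9}:2
  |U|=6: {4,5,6,7,8,9}:2
  |U|=7: {2,4,5,6,7,8,9}:2  {3,4,5,6,7,8,9}:2
  |U|=8: {0,3,4,5,6,7,8,9}:2  {1,2,4,5,6,7,8,9}:2  {2,3,4,5,6,7,8,9}:4
  start at 0(u): 6
  start at 1(p): 6
sum over floor = 12

12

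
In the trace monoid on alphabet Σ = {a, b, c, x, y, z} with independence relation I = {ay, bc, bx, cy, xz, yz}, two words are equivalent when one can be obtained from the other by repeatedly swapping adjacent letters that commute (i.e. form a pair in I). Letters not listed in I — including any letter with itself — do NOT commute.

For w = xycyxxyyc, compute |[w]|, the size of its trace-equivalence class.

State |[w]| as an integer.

drop 0:x onto floor
drop 1:y onto {0:x}
drop 2:c onto {0:x}
drop 3:y onto {1:y}
drop 4:x onto {2:c, 3:y}
drop 5:x onto {4:x}
drop 6:y onto {5:x}
drop 7:y onto {6:y}
drop 8:c onto {5:x}
ground layer = {0:x}
drop-orders for the pieces not yet dropped (sum over which currently-grounded one goes next):
  1 to go: {7} 1  {8} 1
  2 to go: {6,7} 1  {7,8} 2
  3 to go: {6,7,8} 3
  4 to go: {5,6,7,8} 3
  5 to go: {4,5,6,7,8} 3
  6 to go: {2,4,5,6,7,8} 3  {3,4,5,6,7,8} 3
  7 to go: {1,3,4,5,6,7,8} 3  {2,3,4,5,6,7,8} 6
  if 0:x drops first: 9 orders

9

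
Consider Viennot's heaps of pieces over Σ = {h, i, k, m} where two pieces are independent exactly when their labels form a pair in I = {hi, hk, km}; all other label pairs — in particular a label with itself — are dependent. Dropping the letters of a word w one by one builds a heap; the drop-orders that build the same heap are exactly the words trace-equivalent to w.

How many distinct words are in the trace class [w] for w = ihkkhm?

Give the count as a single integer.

19

#0=i has no predecessor
#1=h has no predecessor
#2=k depends on [0:i]
#3=k depends on [2:k]
#4=h depends on [1:h]
#5=m depends on [0:i, 4:h]
sources: [0:i, 1:h]
N(rest) = Σ N(rest − s) over sources s of rest; N(one piece) = 1:
  size 1 → [3]=1  [5]=1
  size 2 → [2,3]=1  [3,5]=2  [4,5]=1
  size 3 → [1,4,5]=1  [2,3,5]=3  [3,4,5]=3
  size 4 → [0,2,3,5]=3  [1,3,4,5]=4  [2,3,4,5]=6
  first=0(i) contributes 10
  first=1(h) contributes 9
|[w]| = 19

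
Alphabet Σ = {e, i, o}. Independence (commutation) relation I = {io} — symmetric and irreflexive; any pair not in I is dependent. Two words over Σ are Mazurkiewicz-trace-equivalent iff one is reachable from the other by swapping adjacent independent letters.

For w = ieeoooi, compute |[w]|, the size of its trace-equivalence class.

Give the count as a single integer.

#0=i has no predecessor
#1=e depends on [0:i]
#2=e depends on [1:e]
#3=o depends on [2:e]
#4=o depends on [3:o]
#5=o depends on [4:o]
#6=i depends on [2:e]
sources: [0:i]
N(rest) = Σ N(rest − s) over sources s of rest; N(one piece) = 1:
  size 1 → [5]=1  [6]=1
  size 2 → [4,5]=1  [5,6]=2
  size 3 → [3,4,5]=1  [4,5,6]=3
  size 4 → [3,4,5,6]=4
  size 5 → [2,3,4,5,6]=4
  first=0(i) contributes 4

4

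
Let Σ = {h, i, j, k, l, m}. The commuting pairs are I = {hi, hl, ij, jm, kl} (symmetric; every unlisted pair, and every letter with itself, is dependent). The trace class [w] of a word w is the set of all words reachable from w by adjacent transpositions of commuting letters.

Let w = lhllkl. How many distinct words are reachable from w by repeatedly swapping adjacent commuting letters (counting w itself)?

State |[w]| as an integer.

piece 0:l — minimal
piece 1:h — minimal
piece 2:l rests on {0:l}
piece 3:l rests on {2:l}
piece 4:k rests on {1:h}
piece 5:l rests on {3:l}
minimal pieces: {0:l, 1:h}
ways to finish when only these pieces remain (= sum over removing one remaining piece with nothing left below it):
  1 left: {4}→1  {5}→1
  2 left: {1,4}→1  {3,5}→1  {4,5}→2
  3 left: {1,4,5}→3  {2,3,5}→1  {3,4,5}→3
  4 left: {0,2,3,5}→1  {1,3,4,5}→6  {2,3,4,5}→4
  placing 0:l first → 10 extensions
  placing 1:h first → 5 extensions
total linear extensions = 15

15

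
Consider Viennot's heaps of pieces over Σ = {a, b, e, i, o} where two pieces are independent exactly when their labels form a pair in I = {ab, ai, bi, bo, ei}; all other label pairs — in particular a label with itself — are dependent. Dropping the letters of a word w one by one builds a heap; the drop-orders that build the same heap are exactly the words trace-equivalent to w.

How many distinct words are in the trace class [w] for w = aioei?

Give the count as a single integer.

4

piece 0:a — minimal
piece 1:i — minimal
piece 2:o rests on {0:a, 1:i}
piece 3:e rests on {2:o}
piece 4:i rests on {2:o}
minimal pieces: {0:a, 1:i}
ways to finish when only these pieces remain (= sum over removing one remaining piece with nothing left below it):
  1 left: {3}→1  {4}→1
  2 left: {3,4}→2
  3 left: {2,3,4}→2
  placing 0:a first → 2 extensions
  placing 1:i first → 2 extensions
total linear extensions = 4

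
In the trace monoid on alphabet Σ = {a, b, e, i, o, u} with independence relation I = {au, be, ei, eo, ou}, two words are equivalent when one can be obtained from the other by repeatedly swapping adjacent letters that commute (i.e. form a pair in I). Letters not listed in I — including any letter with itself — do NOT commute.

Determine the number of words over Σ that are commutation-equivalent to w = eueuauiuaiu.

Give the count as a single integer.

6

#0=e has no predecessor
#1=u depends on [0:e]
#2=e depends on [1:u]
#3=u depends on [2:e]
#4=a depends on [2:e]
#5=u depends on [3:u]
#6=i depends on [4:a, 5:u]
#7=u depends on [6:i]
#8=a depends on [6:i]
#9=i depends on [7:u, 8:a]
#10=u depends on [9:i]
sources: [0:e]
N(rest) = Σ N(rest − s) over sources s of rest; N(one piece) = 1:
  size 1 → [10]=1
  size 2 → [9,10]=1
  size 3 → [7,9,10]=1  [8,9,10]=1
  size 4 → [7,8,9,10]=2
  size 5 → [6,7,8,9,10]=2
  size 6 → [4,6,7,8,9,10]=2  [5,6,7,8,9,10]=2
  size 7 → [3,5,6,7,8,9,10]=2  [4,5,6,7,8,9,10]=4
  size 8 → [3,4,5,6,7,8,9,10]=6
  size 9 → [2,3,4,5,6,7,8,9,10]=6
  first=0(e) contributes 6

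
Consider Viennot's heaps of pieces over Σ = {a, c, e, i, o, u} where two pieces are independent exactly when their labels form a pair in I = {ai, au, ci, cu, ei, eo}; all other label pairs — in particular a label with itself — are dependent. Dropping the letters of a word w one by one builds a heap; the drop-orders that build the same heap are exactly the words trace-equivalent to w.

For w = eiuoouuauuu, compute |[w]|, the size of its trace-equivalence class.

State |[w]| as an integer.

piece 0:e — minimal
piece 1:i — minimal
piece 2:u rests on {0:e, 1:i}
piece 3:o rests on {2:u}
piece 4:o rests on {3:o}
piece 5:u rests on {4:o}
piece 6:u rests on {5:u}
piece 7:a rests on {4:o}
piece 8:u rests on {6:u}
piece 9:u rests on {8:u}
piece 10:u rests on {9:u}
minimal pieces: {0:e, 1:i}
ways to finish when only these pieces remain (= sum over removing one remaining piece with nothing left below it):
  1 left: {7}→1  {10}→1
  2 left: {7,10}→2  {9,10}→1
  3 left: {7,9,10}→3  {8,9,10}→1
  4 left: {6,8,9,10}→1  {7,8,9,10}→4
  5 left: {5,6,8,9,10}→1  {6,7,8,9,10}→5
  6 left: {5,6,7,8,9,10}→6
  7 left: {4,5,6,7,8,9,10}→6
  8 left: {3,4,5,6,7,8,9,10}→6
  9 left: {2,3,4,5,6,7,8,9,10}→6
  placing 0:e first → 6 extensions
  placing 1:i first → 6 extensions
total linear extensions = 12

12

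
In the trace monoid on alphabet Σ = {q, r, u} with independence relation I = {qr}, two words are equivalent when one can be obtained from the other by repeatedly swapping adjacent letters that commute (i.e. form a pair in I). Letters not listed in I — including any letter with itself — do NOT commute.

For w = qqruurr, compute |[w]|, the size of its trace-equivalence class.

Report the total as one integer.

3

drop 0:q onto floor
drop 1:q onto {0:q}
drop 2:r onto floor
drop 3:u onto {1:q, 2:r}
drop 4:u onto {3:u}
drop 5:r onto {4:u}
drop 6:r onto {5:r}
ground layer = {0:q, 2:r}
drop-orders for the pieces not yet dropped (sum over which currently-grounded one goes next):
  1 to go: {6} 1
  2 to go: {5,6} 1
  3 to go: {4,5,6} 1
  4 to go: {3,4,5,6} 1
  5 to go: {1,3,4,5,6} 1  {2,3,4,5,6} 1
  if 0:q drops first: 2 orders
  if 2:r drops first: 1 orders
heap linearizations: 3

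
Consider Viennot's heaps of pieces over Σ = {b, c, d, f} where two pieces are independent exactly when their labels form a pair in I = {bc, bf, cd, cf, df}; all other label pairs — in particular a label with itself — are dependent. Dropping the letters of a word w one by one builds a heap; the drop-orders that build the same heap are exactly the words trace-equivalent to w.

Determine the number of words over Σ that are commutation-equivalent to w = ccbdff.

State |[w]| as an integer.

drop 0:c onto floor
drop 1:c onto {0:c}
drop 2:b onto floor
drop 3:d onto {2:b}
drop 4:f onto floor
drop 5:f onto {4:f}
ground layer = {0:c, 2:b, 4:f}
drop-orders for the pieces not yet dropped (sum over which currently-grounded one goes next):
  1 to go: {1} 1  {3} 1  {5} 1
  2 to go: {0,1} 1  {1,3} 2  {1,5} 2  {2,3} 1  {3,5} 2  {4,5} 1
  3 to go: {0,1,3} 3  {0,1,5} 3  {1,2,3} 3  {1,3,5} 6  {1,4,5} 3  {2,3,5} 3  {3,4,5} 3
  4 to go: {0,1,2,3} 6  {0,1,3,5} 12  {0,1,4,5} 6  {1,2,3,5} 12  {1,3,4,5} 12  {2,3,4,5} 6
  if 0:c drops first: 30 orders
  if 2:b drops first: 30 orders
  if 4:f drops first: 30 orders
heap linearizations: 90

90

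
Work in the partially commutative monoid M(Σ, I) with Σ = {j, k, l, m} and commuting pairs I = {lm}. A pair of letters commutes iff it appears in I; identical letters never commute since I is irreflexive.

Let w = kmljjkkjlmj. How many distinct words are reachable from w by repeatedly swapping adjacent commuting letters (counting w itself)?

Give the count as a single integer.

4

#0=k has no predecessor
#1=m depends on [0:k]
#2=l depends on [0:k]
#3=j depends on [1:m, 2:l]
#4=j depends on [3:j]
#5=k depends on [4:j]
#6=k depends on [5:k]
#7=j depends on [6:k]
#8=l depends on [7:j]
#9=m depends on [7:j]
#10=j depends on [8:l, 9:m]
sources: [0:k]
N(rest) = Σ N(rest − s) over sources s of rest; N(one piece) = 1:
  size 1 → [10]=1
  size 2 → [8,10]=1  [9,10]=1
  size 3 → [8,9,10]=2
  size 4 → [7,8,9,10]=2
  size 5 → [6,7,8,9,10]=2
  size 6 → [5,6,7,8,9,10]=2
  size 7 → [4,5,6,7,8,9,10]=2
  size 8 → [3,4,5,6,7,8,9,10]=2
  size 9 → [1,3,4,5,6,7,8,9,10]=2  [2,3,4,5,6,7,8,9,10]=2
  first=0(k) contributes 4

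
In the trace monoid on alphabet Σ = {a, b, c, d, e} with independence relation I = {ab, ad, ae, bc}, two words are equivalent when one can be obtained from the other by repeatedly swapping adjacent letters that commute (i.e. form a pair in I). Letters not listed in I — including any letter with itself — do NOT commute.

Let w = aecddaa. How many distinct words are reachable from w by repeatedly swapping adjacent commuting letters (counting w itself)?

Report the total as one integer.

#0=a has no predecessor
#1=e has no predecessor
#2=c depends on [0:a, 1:e]
#3=d depends on [2:c]
#4=d depends on [3:d]
#5=a depends on [2:c]
#6=a depends on [5:a]
sources: [0:a, 1:e]
N(rest) = Σ N(rest − s) over sources s of rest; N(one piece) = 1:
  size 1 → [4]=1  [6]=1
  size 2 → [3,4]=1  [4,6]=2  [5,6]=1
  size 3 → [3,4,6]=3  [4,5,6]=3
  size 4 → [3,4,5,6]=6
  size 5 → [2,3,4,5,6]=6
  first=0(a) contributes 6
  first=1(e) contributes 6
|[w]| = 12

12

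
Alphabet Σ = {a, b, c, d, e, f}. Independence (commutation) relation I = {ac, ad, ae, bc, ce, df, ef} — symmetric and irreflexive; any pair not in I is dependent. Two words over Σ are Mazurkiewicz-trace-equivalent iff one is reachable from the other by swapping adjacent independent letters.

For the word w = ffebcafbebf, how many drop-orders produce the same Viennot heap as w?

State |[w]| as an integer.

10

drop 0:f onto floor
drop 1:f onto {0:f}
drop 2:e onto floor
drop 3:b onto {1:f, 2:e}
drop 4:c onto {1:f}
drop 5:a onto {3:b}
drop 6:f onto {4:c, 5:a}
drop 7:b onto {6:f}
drop 8:e onto {7:b}
drop 9:b onto {8:e}
drop 10:f onto {9:b}
ground layer = {0:f, 2:e}
drop-orders for the pieces not yet dropped (sum over which currently-grounded one goes next):
  1 to go: {10} 1
  2 to go: {9,10} 1
  3 to go: {8,9,10} 1
  4 to go: {7,8,9,10} 1
  5 to go: {6,7,8,9,10} 1
  6 to go: {4,6,7,8,9,10} 1  {5,6,7,8,9,10} 1
  7 to go: {3,5,6,7,8,9,10} 1  {4,5,6,7,8,9,10} 2
  8 to go: {2,3,5,6,7,8,9,10} 1  {3,4,5,6,7,8,9,10} 3
  9 to go: {1,3,4,5,6,7,8,9,10} 3  {2,3,4,5,6,7,8,9,10} 4
  if 0:f drops first: 7 orders
  if 2:e drops first: 3 orders
heap linearizations: 10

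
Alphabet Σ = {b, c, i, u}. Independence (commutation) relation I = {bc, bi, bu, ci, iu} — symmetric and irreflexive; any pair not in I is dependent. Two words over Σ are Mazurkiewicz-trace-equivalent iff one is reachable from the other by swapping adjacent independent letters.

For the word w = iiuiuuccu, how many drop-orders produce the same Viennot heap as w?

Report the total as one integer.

84

piece 0:i — minimal
piece 1:i rests on {0:i}
piece 2:u — minimal
piece 3:i rests on {1:i}
piece 4:u rests on {2:u}
piece 5:u rests on {4:u}
piece 6:c rests on {5:u}
piece 7:c rests on {6:c}
piece 8:u rests on {7:c}
minimal pieces: {0:i, 2:u}
ways to finish when only these pieces remain (= sum over removing one remaining piece with nothing left below it):
  1 left: {3}→1  {8}→1
  2 left: {1,3}→1  {3,8}→2  {7,8}→1
  3 left: {0,1,3}→1  {1,3,8}→3  {3,7,8}→3  {6,7,8}→1
  4 left: {0,1,3,8}→4  {1,3,7,8}→6  {3,6,7,8}→4  {5,6,7,8}→1
  5 left: {0,1,3,7,8}→10  {1,3,6,7,8}→10  {3,5,6,7,8}→5  {4,5,6,7,8}→1
  6 left: {0,1,3,6,7,8}→20  {1,3,5,6,7,8}→15  {2,4,5,6,7,8}→1  {3,4,5,6,7,8}→6
  7 left: {0,1,3,5,6,7,8}→35  {1,3,4,5,6,7,8}→21  {2,3,4,5,6,7,8}→7
  placing 0:i first → 28 extensions
  placing 2:u first → 56 extensions
total linear extensions = 84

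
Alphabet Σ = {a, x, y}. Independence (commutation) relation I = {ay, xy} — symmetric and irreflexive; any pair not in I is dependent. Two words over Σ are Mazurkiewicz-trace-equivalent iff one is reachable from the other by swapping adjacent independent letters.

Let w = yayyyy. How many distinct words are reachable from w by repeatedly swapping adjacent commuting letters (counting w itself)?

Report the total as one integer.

0(y) covers ∅
1(a) covers ∅
2(y) covers 0:y
3(y) covers 2:y
4(y) covers 3:y
5(y) covers 4:y
floor of heap: 0:y, 1:a
completions by unplaced set U, small U first (add the entries for U minus each lowest piece of U):
  |U|=1: {1}:1  {5}:1
  |U|=2: {1,5}:2  {4,5}:1
  |U|=3: {1,4,5}:3  {3,4,5}:1
  |U|=4: {1,3,4,5}:4  {2,3,4,5}:1
  start at 0(y): 5
  start at 1(a): 1
sum over floor = 6

6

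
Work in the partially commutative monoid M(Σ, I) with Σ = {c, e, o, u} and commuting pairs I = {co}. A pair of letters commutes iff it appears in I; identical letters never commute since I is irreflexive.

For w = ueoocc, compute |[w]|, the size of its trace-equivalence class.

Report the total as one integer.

0(u) covers ∅
1(e) covers 0:u
2(o) covers 1:e
3(o) covers 2:o
4(c) covers 1:e
5(c) covers 4:c
floor of heap: 0:u
completions by unplaced set U, small U first (add the entries for U minus each lowest piece of U):
  |U|=1: {3}:1  {5}:1
  |U|=2: {2,3}:1  {3,5}:2  {4,5}:1
  |U|=3: {2,3,5}:3  {3,4,5}:3
  |U|=4: {2,3,4,5}:6
  start at 0(u): 6

6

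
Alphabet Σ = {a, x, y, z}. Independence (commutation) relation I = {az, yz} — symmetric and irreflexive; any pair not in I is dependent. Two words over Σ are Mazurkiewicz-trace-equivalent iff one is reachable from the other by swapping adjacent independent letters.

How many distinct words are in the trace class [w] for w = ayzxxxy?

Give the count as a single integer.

3

0(a) covers ∅
1(y) covers 0:a
2(z) covers ∅
3(x) covers 1:y, 2:z
4(x) covers 3:x
5(x) covers 4:x
6(y) covers 5:x
floor of heap: 0:a, 2:z
completions by unplaced set U, small U first (add the entries for U minus each lowest piece of U):
  |U|=1: {6}:1
  |U|=2: {5,6}:1
  |U|=3: {4,5,6}:1
  |U|=4: {3,4,5,6}:1
  |U|=5: {1,3,4,5,6}:1  {2,3,4,5,6}:1
  start at 0(a): 2
  start at 2(z): 1
sum over floor = 3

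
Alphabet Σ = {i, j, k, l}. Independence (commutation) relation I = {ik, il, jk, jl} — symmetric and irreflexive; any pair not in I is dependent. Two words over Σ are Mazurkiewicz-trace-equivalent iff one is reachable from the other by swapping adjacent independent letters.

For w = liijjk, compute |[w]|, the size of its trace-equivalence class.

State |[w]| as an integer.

piece 0:l — minimal
piece 1:i — minimal
piece 2:i rests on {1:i}
piece 3:j rests on {2:i}
piece 4:j rests on {3:j}
piece 5:k rests on {0:l}
minimal pieces: {0:l, 1:i}
ways to finish when only these pieces remain (= sum over removing one remaining piece with nothing left below it):
  1 left: {4}→1  {5}→1
  2 left: {0,5}→1  {3,4}→1  {4,5}→2
  3 left: {0,4,5}→3  {2,3,4}→1  {3,4,5}→3
  4 left: {0,3,4,5}→6  {1,2,3,4}→1  {2,3,4,5}→4
  placing 0:l first → 5 extensions
  placing 1:i first → 10 extensions
total linear extensions = 15

15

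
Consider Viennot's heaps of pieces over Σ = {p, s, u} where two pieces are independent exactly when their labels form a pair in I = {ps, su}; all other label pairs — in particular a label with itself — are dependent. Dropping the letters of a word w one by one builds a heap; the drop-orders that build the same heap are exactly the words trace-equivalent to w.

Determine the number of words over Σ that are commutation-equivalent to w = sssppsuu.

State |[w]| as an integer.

piece 0:s — minimal
piece 1:s rests on {0:s}
piece 2:s rests on {1:s}
piece 3:p — minimal
piece 4:p rests on {3:p}
piece 5:s rests on {2:s}
piece 6:u rests on {4:p}
piece 7:u rests on {6:u}
minimal pieces: {0:s, 3:p}
ways to finish when only these pieces remain (= sum over removing one remaining piece with nothing left below it):
  1 left: {5}→1  {7}→1
  2 left: {2,5}→1  {5,7}→2  {6,7}→1
  3 left: {1,2,5}→1  {2,5,7}→3  {4,6,7}→1  {5,6,7}→3
  4 left: {0,1,2,5}→1  {1,2,5,7}→4  {2,5,6,7}→6  {3,4,6,7}→1  {4,5,6,7}→4
  5 left: {0,1,2,5,7}→5  {1,2,5,6,7}→10  {2,4,5,6,7}→10  {3,4,5,6,7}→5
  6 left: {0,1,2,5,6,7}→15  {1,2,4,5,6,7}→20  {2,3,4,5,6,7}→15
  placing 0:s first → 35 extensions
  placing 3:p first → 35 extensions
total linear extensions = 70

70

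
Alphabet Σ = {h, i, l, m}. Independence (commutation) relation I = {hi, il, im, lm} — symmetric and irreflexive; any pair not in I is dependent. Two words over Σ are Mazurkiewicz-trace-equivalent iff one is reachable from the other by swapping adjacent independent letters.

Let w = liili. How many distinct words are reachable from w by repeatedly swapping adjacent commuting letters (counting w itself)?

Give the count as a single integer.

10

0(l) covers ∅
1(i) covers ∅
2(i) covers 1:i
3(l) covers 0:l
4(i) covers 2:i
floor of heap: 0:l, 1:i
completions by unplaced set U, small U first (add the entries for U minus each lowest piece of U):
  |U|=1: {3}:1  {4}:1
  |U|=2: {0,3}:1  {2,4}:1  {3,4}:2
  |U|=3: {0,3,4}:3  {1,2,4}:1  {2,3,4}:3
  start at 0(l): 4
  start at 1(i): 6
sum over floor = 10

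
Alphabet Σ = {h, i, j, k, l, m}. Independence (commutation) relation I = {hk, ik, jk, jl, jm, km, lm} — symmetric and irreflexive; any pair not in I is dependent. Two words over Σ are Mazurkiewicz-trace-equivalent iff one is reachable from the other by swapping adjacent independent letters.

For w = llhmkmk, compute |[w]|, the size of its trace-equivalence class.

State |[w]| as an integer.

10

drop 0:l onto floor
drop 1:l onto {0:l}
drop 2:h onto {1:l}
drop 3:m onto {2:h}
drop 4:k onto {1:l}
drop 5:m onto {3:m}
drop 6:k onto {4:k}
ground layer = {0:l}
drop-orders for the pieces not yet dropped (sum over which currently-grounded one goes next):
  1 to go: {5} 1  {6} 1
  2 to go: {3,5} 1  {4,6} 1  {5,6} 2
  3 to go: {2,3,5} 1  {3,5,6} 3  {4,5,6} 3
  4 to go: {2,3,5,6} 4  {3,4,5,6} 6
  5 to go: {2,3,4,5,6} 10
  if 0:l drops first: 10 orders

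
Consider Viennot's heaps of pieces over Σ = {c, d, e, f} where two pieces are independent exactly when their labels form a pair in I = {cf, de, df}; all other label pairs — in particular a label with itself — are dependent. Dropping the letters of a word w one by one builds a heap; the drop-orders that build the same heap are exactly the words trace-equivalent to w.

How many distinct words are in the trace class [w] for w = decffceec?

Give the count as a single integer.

0(d) covers ∅
1(e) covers ∅
2(c) covers 0:d, 1:e
3(f) covers 1:e
4(f) covers 3:f
5(c) covers 2:c
6(e) covers 4:f, 5:c
7(e) covers 6:e
8(c) covers 7:e
floor of heap: 0:d, 1:e
completions by unplaced set U, small U first (add the entries for U minus each lowest piece of U):
  |U|=1: {8}:1
  |U|=2: {7,8}:1
  |U|=3: {6,7,8}:1
  |U|=4: {4,6,7,8}:1  {5,6,7,8}:1
  |U|=5: {2,5,6,7,8}:1  {3,4,6,7,8}:1  {4,5,6,7,8}:2
  |U|=6: {0,2,5,6,7,8}:1  {2,4,5,6,7,8}:3  {3,4,5,6,7,8}:3
  |U|=7: {0,2,4,5,6,7,8}:4  {2,3,4,5,6,7,8}:6
  start at 0(d): 6
  start at 1(e): 10
sum over floor = 16

16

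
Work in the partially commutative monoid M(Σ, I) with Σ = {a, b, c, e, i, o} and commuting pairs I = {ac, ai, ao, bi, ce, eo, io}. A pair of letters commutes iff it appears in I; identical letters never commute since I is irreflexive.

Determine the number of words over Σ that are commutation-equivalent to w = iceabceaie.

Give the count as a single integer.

piece 0:i — minimal
piece 1:c rests on {0:i}
piece 2:e rests on {0:i}
piece 3:a rests on {2:e}
piece 4:b rests on {1:c, 3:a}
piece 5:c rests on {4:b}
piece 6:e rests on {4:b}
piece 7:a rests on {6:e}
piece 8:i rests on {5:c, 6:e}
piece 9:e rests on {7:a, 8:i}
minimal pieces: {0:i}
ways to finish when only these pieces remain (= sum over removing one remaining piece with nothing left below it):
  1 left: {9}→1
  2 left: {7,9}→1  {8,9}→1
  3 left: {5,8,9}→1  {7,8,9}→2
  4 left: {5,7,8,9}→3  {6,7,8,9}→2
  5 left: {5,6,7,8,9}→5
  6 left: {4,5,6,7,8,9}→5
  7 left: {1,4,5,6,7,8,9}→5  {3,4,5,6,7,8,9}→5
  8 left: {1,3,4,5,6,7,8,9}→10  {2,3,4,5,6,7,8,9}→5
  placing 0:i first → 15 extensions

15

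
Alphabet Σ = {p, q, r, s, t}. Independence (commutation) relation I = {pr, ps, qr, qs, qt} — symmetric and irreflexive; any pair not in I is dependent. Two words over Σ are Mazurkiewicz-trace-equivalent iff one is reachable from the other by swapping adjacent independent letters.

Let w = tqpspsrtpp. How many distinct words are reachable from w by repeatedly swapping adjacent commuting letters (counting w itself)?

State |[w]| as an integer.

0(t) covers ∅
1(q) covers ∅
2(p) covers 0:t, 1:q
3(s) covers 0:t
4(p) covers 2:p
5(s) covers 3:s
6(r) covers 5:s
7(t) covers 4:p, 6:r
8(p) covers 7:t
9(p) covers 8:p
floor of heap: 0:t, 1:q
completions by unplaced set U, small U first (add the entries for U minus each lowest piece of U):
  |U|=1: {9}:1
  |U|=2: {8,9}:1
  |U|=3: {7,8,9}:1
  |U|=4: {4,7,8,9}:1  {6,7,8,9}:1
  |U|=5: {2,4,7,8,9}:1  {4,6,7,8,9}:2  {5,6,7,8,9}:1
  |U|=6: {1,2,4,7,8,9}:1  {2,4,6,7,8,9}:3  {3,5,6,7,8,9}:1  {4,5,6,7,8,9}:3
  |U|=7: {1,2,4,6,7,8,9}:4  {2,4,5,6,7,8,9}:6  {3,4,5,6,7,8,9}:4
  |U|=8: {1,2,4,5,6,7,8,9}:10  {2,3,4,5,6,7,8,9}:10
  start at 0(t): 20
  start at 1(q): 10
sum over floor = 30

30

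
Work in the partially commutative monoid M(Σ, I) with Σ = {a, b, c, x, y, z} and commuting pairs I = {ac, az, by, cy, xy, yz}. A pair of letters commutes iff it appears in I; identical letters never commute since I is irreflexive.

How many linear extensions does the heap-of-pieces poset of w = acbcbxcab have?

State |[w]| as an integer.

#0=a has no predecessor
#1=c has no predecessor
#2=b depends on [0:a, 1:c]
#3=c depends on [2:b]
#4=b depends on [3:c]
#5=x depends on [4:b]
#6=c depends on [5:x]
#7=a depends on [5:x]
#8=b depends on [6:c, 7:a]
sources: [0:a, 1:c]
N(rest) = Σ N(rest − s) over sources s of rest; N(one piece) = 1:
  size 1 → [8]=1
  size 2 → [6,8]=1  [7,8]=1
  size 3 → [6,7,8]=2
  size 4 → [5,6,7,8]=2
  size 5 → [4,5,6,7,8]=2
  size 6 → [3,4,5,6,7,8]=2
  size 7 → [2,3,4,5,6,7,8]=2
  first=0(a) contributes 2
  first=1(c) contributes 2
|[w]| = 4

4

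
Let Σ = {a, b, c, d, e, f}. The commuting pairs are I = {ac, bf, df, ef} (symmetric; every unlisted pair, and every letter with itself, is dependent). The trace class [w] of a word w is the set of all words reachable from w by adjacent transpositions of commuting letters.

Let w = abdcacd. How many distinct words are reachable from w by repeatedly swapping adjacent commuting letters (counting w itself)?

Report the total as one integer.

3

#0=a has no predecessor
#1=b depends on [0:a]
#2=d depends on [1:b]
#3=c depends on [2:d]
#4=a depends on [2:d]
#5=c depends on [3:c]
#6=d depends on [4:a, 5:c]
sources: [0:a]
N(rest) = Σ N(rest − s) over sources s of rest; N(one piece) = 1:
  size 1 → [6]=1
  size 2 → [4,6]=1  [5,6]=1
  size 3 → [3,5,6]=1  [4,5,6]=2
  size 4 → [3,4,5,6]=3
  size 5 → [2,3,4,5,6]=3
  first=0(a) contributes 3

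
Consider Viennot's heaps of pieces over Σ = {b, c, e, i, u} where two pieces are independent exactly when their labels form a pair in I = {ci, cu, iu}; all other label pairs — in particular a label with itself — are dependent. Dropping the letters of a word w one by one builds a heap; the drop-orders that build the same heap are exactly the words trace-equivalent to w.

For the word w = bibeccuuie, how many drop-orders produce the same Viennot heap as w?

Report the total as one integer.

#0=b has no predecessor
#1=i depends on [0:b]
#2=b depends on [1:i]
#3=e depends on [2:b]
#4=c depends on [3:e]
#5=c depends on [4:c]
#6=u depends on [3:e]
#7=u depends on [6:u]
#8=i depends on [3:e]
#9=e depends on [5:c, 7:u, 8:i]
sources: [0:b]
N(rest) = Σ N(rest − s) over sources s of rest; N(one piece) = 1:
  size 1 → [9]=1
  size 2 → [5,9]=1  [7,9]=1  [8,9]=1
  size 3 → [4,5,9]=1  [5,7,9]=2  [5,8,9]=2  [6,7,9]=1  [7,8,9]=2
  size 4 → [4,5,7,9]=3  [4,5,8,9]=3  [5,6,7,9]=3  [5,7,8,9]=6  [6,7,8,9]=3
  size 5 → [4,5,6,7,9]=6  [4,5,7,8,9]=12  [5,6,7,8,9]=12
  size 6 → [4,5,6,7,8,9]=30
  size 7 → [3,4,5,6,7,8,9]=30
  size 8 → [2,3,4,5,6,7,8,9]=30
  first=0(b) contributes 30

30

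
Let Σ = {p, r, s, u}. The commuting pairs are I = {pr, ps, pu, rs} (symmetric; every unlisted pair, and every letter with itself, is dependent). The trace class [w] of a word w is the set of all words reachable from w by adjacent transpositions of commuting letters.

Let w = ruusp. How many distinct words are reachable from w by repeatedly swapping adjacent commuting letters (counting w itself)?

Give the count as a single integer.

drop 0:r onto floor
drop 1:u onto {0:r}
drop 2:u onto {1:u}
drop 3:s onto {2:u}
drop 4:p onto floor
ground layer = {0:r, 4:p}
drop-orders for the pieces not yet dropped (sum over which currently-grounded one goes next):
  1 to go: {3} 1  {4} 1
  2 to go: {2,3} 1  {3,4} 2
  3 to go: {1,2,3} 1  {2,3,4} 3
  if 0:r drops first: 4 orders
  if 4:p drops first: 1 orders
heap linearizations: 5

5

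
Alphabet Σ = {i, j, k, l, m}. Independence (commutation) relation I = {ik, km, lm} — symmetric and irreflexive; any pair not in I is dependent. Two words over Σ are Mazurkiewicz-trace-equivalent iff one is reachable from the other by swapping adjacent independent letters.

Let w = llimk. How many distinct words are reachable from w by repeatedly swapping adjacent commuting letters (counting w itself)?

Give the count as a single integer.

3

piece 0:l — minimal
piece 1:l rests on {0:l}
piece 2:i rests on {1:l}
piece 3:m rests on {2:i}
piece 4:k rests on {1:l}
minimal pieces: {0:l}
ways to finish when only these pieces remain (= sum over removing one remaining piece with nothing left below it):
  1 left: {3}→1  {4}→1
  2 left: {2,3}→1  {3,4}→2
  3 left: {2,3,4}→3
  placing 0:l first → 3 extensions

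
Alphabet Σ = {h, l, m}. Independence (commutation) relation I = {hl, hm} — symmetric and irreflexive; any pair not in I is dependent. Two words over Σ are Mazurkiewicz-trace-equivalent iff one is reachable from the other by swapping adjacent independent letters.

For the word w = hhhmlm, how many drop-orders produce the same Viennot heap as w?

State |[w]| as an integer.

20

drop 0:h onto floor
drop 1:h onto {0:h}
drop 2:h onto {1:h}
drop 3:m onto floor
drop 4:l onto {3:m}
drop 5:m onto {4:l}
ground layer = {0:h, 3:m}
drop-orders for the pieces not yet dropped (sum over which currently-grounded one goes next):
  1 to go: {2} 1  {5} 1
  2 to go: {1,2} 1  {2,5} 2  {4,5} 1
  3 to go: {0,1,2} 1  {1,2,5} 3  {2,4,5} 3  {3,4,5} 1
  4 to go: {0,1,2,5} 4  {1,2,4,5} 6  {2,3,4,5} 4
  if 0:h drops first: 10 orders
  if 3:m drops first: 10 orders
heap linearizations: 20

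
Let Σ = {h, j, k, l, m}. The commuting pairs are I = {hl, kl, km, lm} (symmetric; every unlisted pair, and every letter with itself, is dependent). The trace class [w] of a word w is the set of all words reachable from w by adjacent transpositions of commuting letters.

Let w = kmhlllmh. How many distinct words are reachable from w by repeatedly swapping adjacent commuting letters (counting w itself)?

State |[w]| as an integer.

112

drop 0:k onto floor
drop 1:m onto floor
drop 2:h onto {0:k, 1:m}
drop 3:l onto floor
drop 4:l onto {3:l}
drop 5:l onto {4:l}
drop 6:m onto {2:h}
drop 7:h onto {6:m}
ground layer = {0:k, 1:m, 3:l}
drop-orders for the pieces not yet dropped (sum over which currently-grounded one goes next):
  1 to go: {5} 1  {7} 1
  2 to go: {4,5} 1  {5,7} 2  {6,7} 1
  3 to go: {2,6,7} 1  {3,4,5} 1  {4,5,7} 3  {5,6,7} 3
  4 to go: {0,2,6,7} 1  {1,2,6,7} 1  {2,5,6,7} 4  {3,4,5,7} 4  {4,5,6,7} 6
  5 to go: {0,1,2,6,7} 2  {0,2,5,6,7} 5  {1,2,5,6,7} 5  {2,4,5,6,7} 10  {3,4,5,6,7} 10
  6 to go: {0,1,2,5,6,7} 12  {0,2,4,5,6,7} 15  {1,2,4,5,6,7} 15  {2,3,4,5,6,7} 20
  if 0:k drops first: 35 orders
  if 1:m drops first: 35 orders
  if 3:l drops first: 42 orders
heap linearizations: 112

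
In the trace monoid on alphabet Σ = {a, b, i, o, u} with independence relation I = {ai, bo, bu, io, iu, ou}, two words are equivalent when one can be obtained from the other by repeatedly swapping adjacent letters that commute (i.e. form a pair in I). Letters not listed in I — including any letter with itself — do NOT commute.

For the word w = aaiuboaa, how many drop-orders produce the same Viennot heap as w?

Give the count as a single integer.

24

#0=a has no predecessor
#1=a depends on [0:a]
#2=i has no predecessor
#3=u depends on [1:a]
#4=b depends on [1:a, 2:i]
#5=o depends on [1:a]
#6=a depends on [3:u, 4:b, 5:o]
#7=a depends on [6:a]
sources: [0:a, 2:i]
N(rest) = Σ N(rest − s) over sources s of rest; N(one piece) = 1:
  size 1 → [7]=1
  size 2 → [6,7]=1
  size 3 → [3,6,7]=1  [4,6,7]=1  [5,6,7]=1
  size 4 → [2,4,6,7]=1  [3,4,6,7]=2  [3,5,6,7]=2  [4,5,6,7]=2
  size 5 → [2,3,4,6,7]=3  [2,4,5,6,7]=3  [3,4,5,6,7]=6
  size 6 → [1,3,4,5,6,7]=6  [2,3,4,5,6,7]=12
  first=0(a) contributes 18
  first=2(i) contributes 6
|[w]| = 24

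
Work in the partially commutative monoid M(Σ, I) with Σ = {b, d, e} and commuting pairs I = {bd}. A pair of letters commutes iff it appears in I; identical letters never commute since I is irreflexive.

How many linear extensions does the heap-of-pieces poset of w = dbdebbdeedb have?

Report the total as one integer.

18

drop 0:d onto floor
drop 1:b onto floor
drop 2:d onto {0:d}
drop 3:e onto {1:b, 2:d}
drop 4:b onto {3:e}
drop 5:b onto {4:b}
drop 6:d onto {3:e}
drop 7:e onto {5:b, 6:d}
drop 8:e onto {7:e}
drop 9:d onto {8:e}
drop 10:b onto {8:e}
ground layer = {0:d, 1:b}
drop-orders for the pieces not yet dropped (sum over which currently-grounded one goes next):
  1 to go: {9} 1  {10} 1
  2 to go: {9,10} 2
  3 to go: {8,9,10} 2
  4 to go: {7,8,9,10} 2
  5 to go: {5,7,8,9,10} 2  {6,7,8,9,10} 2
  6 to go: {4,5,7,8,9,10} 2  {5,6,7,8,9,10} 4
  7 to go: {4,5,6,7,8,9,10} 6
  8 to go: {3,4,5,6,7,8,9,10} 6
  9 to go: {1,3,4,5,6,7,8,9,10} 6  {2,3,4,5,6,7,8,9,10} 6
  if 0:d drops first: 12 orders
  if 1:b drops first: 6 orders
heap linearizations: 18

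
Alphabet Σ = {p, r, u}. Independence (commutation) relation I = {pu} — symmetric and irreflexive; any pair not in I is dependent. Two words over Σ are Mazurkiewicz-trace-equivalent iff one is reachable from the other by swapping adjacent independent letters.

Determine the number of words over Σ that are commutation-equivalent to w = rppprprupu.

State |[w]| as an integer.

piece 0:r — minimal
piece 1:p rests on {0:r}
piece 2:p rests on {1:p}
piece 3:p rests on {2:p}
piece 4:r rests on {3:p}
piece 5:p rests on {4:r}
piece 6:r rests on {5:p}
piece 7:u rests on {6:r}
piece 8:p rests on {6:r}
piece 9:u rests on {7:u}
minimal pieces: {0:r}
ways to finish when only these pieces remain (= sum over removing one remaining piece with nothing left below it):
  1 left: {8}→1  {9}→1
  2 left: {7,9}→1  {8,9}→2
  3 left: {7,8,9}→3
  4 left: {6,7,8,9}→3
  5 left: {5,6,7,8,9}→3
  6 left: {4,5,6,7,8,9}→3
  7 left: {3,4,5,6,7,8,9}→3
  8 left: {2,3,4,5,6,7,8,9}→3
  placing 0:r first → 3 extensions

3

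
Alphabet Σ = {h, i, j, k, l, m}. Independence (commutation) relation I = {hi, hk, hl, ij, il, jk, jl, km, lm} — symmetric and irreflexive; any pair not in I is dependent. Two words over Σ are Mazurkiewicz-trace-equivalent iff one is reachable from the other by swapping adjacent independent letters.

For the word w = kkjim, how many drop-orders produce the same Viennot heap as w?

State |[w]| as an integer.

4

piece 0:k — minimal
piece 1:k rests on {0:k}
piece 2:j — minimal
piece 3:i rests on {1:k}
piece 4:m rests on {2:j, 3:i}
minimal pieces: {0:k, 2:j}
ways to finish when only these pieces remain (= sum over removing one remaining piece with nothing left below it):
  1 left: {4}→1
  2 left: {2,4}→1  {3,4}→1
  3 left: {1,3,4}→1  {2,3,4}→2
  placing 0:k first → 3 extensions
  placing 2:j first → 1 extensions
total linear extensions = 4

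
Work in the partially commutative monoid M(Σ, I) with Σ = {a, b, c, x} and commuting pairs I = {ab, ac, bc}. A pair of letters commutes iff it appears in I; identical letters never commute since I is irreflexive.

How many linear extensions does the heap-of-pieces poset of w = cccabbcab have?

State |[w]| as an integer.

1260

drop 0:c onto floor
drop 1:c onto {0:c}
drop 2:c onto {1:c}
drop 3:a onto floor
drop 4:b onto floor
drop 5:b onto {4:b}
drop 6:c onto {2:c}
drop 7:a onto {3:a}
drop 8:b onto {5:b}
ground layer = {0:c, 3:a, 4:b}
drop-orders for the pieces not yet dropped (sum over which currently-grounded one goes next):
  1 to go: {6} 1  {7} 1  {8} 1
  2 to go: {2,6} 1  {3,7} 1  {5,8} 1  {6,7} 2  {6,8} 2  {7,8} 2
  3 to go: {1,2,6} 1  {2,6,7} 3  {2,6,8} 3  {3,6,7} 3  {3,7,8} 3  {4,5,8} 1  {5,6,8} 3  {5,7,8} 3  {6,7,8} 6
  4 to go: {0,1,2,6} 1  {1,2,6,7} 4  {1,2,6,8} 4  {2,3,6,7} 6  {2,5,6,8} 6  {2,6,7,8} 12  {3,5,7,8} 6  {3,6,7,8} 12  {4,5,6,8} 4  {4,5,7,8} 4  {5,6,7,8} 12
  5 to go: {0,1,2,6,7} 5  {0,1,2,6,8} 5  {1,2,3,6,7} 10  {1,2,5,6,8} 10  {1,2,6,7,8} 20  {2,3,6,7,8} 30  {2,4,5,6,8} 10  {2,5,6,7,8} 30  {3,4,5,7,8} 10  {3,5,6,7,8} 30  {4,5,6,7,8} 20
  6 to go: {0,1,2,3,6,7} 15  {0,1,2,5,6,8} 15  {0,1,2,6,7,8} 30  {1,2,3,6,7,8} 60  {1,2,4,5,6,8} 20  {1,2,5,6,7,8} 60  {2,3,5,6,7,8} 90  {2,4,5,6,7,8} 60  {3,4,5,6,7,8} 60
  7 to go: {0,1,2,3,6,7,8} 105  {0,1,2,4,5,6,8} 35  {0,1,2,5,6,7,8} 105  {1,2,3,5,6,7,8} 210  {1,2,4,5,6,7,8} 140  {2,3,4,5,6,7,8} 210
  if 0:c drops first: 560 orders
  if 3:a drops first: 280 orders
  if 4:b drops first: 420 orders
heap linearizations: 1260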